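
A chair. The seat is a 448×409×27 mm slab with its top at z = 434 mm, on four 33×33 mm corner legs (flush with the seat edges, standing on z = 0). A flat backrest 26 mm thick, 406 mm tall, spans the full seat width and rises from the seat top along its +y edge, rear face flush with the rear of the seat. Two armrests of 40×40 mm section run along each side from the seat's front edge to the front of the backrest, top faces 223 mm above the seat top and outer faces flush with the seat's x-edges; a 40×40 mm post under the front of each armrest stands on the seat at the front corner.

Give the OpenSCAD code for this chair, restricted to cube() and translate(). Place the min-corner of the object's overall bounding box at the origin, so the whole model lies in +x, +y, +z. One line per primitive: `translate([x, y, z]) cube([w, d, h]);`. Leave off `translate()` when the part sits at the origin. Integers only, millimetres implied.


// leg_h = 434 - 27 = 407
// arm post h = 223 - 40 = 183
translate([0, 0, 407]) cube([448, 409, 27]);
cube([33, 33, 407]);
translate([415, 0, 0]) cube([33, 33, 407]);
translate([0, 376, 0]) cube([33, 33, 407]);
translate([415, 376, 0]) cube([33, 33, 407]);
translate([0, 383, 434]) cube([448, 26, 406]);
translate([0, 0, 617]) cube([40, 383, 40]);
translate([408, 0, 617]) cube([40, 383, 40]);
translate([0, 0, 434]) cube([40, 40, 183]);
translate([408, 0, 434]) cube([40, 40, 183]);


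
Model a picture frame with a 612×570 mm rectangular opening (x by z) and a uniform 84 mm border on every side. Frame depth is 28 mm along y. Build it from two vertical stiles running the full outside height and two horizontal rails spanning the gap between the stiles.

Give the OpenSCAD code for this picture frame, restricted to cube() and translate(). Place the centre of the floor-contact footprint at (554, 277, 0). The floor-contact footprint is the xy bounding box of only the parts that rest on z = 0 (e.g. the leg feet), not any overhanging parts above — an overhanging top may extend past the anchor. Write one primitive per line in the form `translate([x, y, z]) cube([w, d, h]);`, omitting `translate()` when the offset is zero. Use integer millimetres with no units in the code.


translate([164, 263, 0]) cube([84, 28, 738]);
translate([860, 263, 0]) cube([84, 28, 738]);
translate([248, 263, 0]) cube([612, 28, 84]);
translate([248, 263, 654]) cube([612, 28, 84]);


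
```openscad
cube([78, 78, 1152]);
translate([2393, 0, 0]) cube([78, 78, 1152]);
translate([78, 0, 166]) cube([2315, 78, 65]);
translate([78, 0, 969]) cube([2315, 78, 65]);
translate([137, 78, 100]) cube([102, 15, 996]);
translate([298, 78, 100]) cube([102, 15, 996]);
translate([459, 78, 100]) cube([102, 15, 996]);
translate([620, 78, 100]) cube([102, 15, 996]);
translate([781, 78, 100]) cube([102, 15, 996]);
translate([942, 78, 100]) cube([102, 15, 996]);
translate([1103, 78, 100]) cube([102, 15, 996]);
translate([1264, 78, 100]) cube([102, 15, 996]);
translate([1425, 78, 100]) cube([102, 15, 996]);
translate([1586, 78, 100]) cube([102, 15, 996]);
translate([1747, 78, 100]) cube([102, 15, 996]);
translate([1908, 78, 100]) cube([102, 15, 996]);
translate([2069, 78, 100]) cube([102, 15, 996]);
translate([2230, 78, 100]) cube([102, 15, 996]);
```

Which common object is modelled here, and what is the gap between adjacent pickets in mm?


A fence section. The picket gap is 59 mm.

Two posts, two rails, 14 pickets — a fence section. Span 2315 mm holds 14 pickets of 102 mm with 15 equal gaps: ⌊(2315 − 14·102) / 15⌋ = 59 mm.


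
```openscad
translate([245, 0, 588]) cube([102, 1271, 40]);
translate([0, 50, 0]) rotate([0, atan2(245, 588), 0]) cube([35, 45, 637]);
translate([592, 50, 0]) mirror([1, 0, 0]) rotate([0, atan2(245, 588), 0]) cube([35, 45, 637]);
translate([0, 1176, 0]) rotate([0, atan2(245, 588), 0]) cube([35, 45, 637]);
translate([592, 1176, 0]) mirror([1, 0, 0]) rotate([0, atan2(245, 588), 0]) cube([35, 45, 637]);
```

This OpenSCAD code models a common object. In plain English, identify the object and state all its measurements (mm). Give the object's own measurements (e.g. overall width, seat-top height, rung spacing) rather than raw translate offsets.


A sawhorse. A 102×1271×40 mm beam (x, y, z) sits on two A-frame leg pairs. Each pair is two raked legs of 35×45 mm section (45 mm along y) splaying symmetrically in x. Each leg rises 588 mm vertically over 245 mm of horizontal reach and is 637 mm long along its own axis. Every leg's outer bottom edge rests on the floor and its outer top edge meets a bottom edge of the beam — the left legs (tilting toward +x) meet the beam's −x bottom edge, the right legs (their mirror images, tilting toward −x) meet its +x bottom edge — so the leg tops tuck under the beam, the beam's underside is 588 mm above the floor, and the feet are 592 mm apart outside-to-outside with the beam centred between them. The two leg pairs are set in 50 mm from either end of the beam.


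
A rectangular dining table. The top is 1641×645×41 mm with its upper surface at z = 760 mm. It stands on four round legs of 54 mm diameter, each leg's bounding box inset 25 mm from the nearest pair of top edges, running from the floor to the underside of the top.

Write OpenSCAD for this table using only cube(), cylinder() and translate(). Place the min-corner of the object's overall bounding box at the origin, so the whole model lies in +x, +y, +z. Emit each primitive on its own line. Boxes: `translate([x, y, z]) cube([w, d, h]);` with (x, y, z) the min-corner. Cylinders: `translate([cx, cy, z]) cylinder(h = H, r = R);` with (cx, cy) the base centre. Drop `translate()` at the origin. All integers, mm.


translate([0, 0, 719]) cube([1641, 645, 41]);
translate([52, 52, 0]) cylinder(h = 719, r = 27);
translate([1589, 52, 0]) cylinder(h = 719, r = 27);
translate([52, 593, 0]) cylinder(h = 719, r = 27);
translate([1589, 593, 0]) cylinder(h = 719, r = 27);


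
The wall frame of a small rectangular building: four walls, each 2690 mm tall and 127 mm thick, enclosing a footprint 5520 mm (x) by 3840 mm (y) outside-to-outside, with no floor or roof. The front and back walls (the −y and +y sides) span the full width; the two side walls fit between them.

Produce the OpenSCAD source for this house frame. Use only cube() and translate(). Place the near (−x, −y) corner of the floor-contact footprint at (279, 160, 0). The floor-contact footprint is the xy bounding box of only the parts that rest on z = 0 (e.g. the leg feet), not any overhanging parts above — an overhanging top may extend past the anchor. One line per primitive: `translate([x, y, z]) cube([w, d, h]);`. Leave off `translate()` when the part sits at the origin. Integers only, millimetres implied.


translate([279, 160, 0]) cube([5520, 127, 2690]);
translate([279, 3873, 0]) cube([5520, 127, 2690]);
translate([279, 287, 0]) cube([127, 3586, 2690]);
translate([5672, 287, 0]) cube([127, 3586, 2690]);


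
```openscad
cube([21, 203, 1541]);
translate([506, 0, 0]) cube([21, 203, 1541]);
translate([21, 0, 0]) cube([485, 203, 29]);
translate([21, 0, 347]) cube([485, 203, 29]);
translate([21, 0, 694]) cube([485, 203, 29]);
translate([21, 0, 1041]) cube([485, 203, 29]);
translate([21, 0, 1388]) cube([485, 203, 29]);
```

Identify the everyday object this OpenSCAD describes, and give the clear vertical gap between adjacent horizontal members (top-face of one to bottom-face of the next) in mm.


A bookshelf. The clear shelf gap is 318 mm.

Two tall side panels with 5 horizontal boards between them — a bookshelf. The first two shelf undersides are at z = 0 and z = 347; with shelf thickness 29, the clear gap is 347 − 0 − 29 = 318 mm.


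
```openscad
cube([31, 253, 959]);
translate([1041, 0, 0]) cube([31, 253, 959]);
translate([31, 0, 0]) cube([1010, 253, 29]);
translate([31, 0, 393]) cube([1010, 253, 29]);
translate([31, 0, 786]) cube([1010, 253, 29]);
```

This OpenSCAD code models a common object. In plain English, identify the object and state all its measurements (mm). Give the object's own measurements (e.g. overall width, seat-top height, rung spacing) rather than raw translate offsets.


An open bookshelf. Two side panels, each 31 mm thick, 253 mm deep and 959 mm tall, stand 1072 mm apart (outside-to-outside). Between them sit 3 shelves, each 29 mm thick and 253 mm deep, spanning the full gap between the sides. The bottom shelf rests on the floor (its underside at z = 0) and the clear gap between one shelf's top and the next shelf's underside is 364 mm.


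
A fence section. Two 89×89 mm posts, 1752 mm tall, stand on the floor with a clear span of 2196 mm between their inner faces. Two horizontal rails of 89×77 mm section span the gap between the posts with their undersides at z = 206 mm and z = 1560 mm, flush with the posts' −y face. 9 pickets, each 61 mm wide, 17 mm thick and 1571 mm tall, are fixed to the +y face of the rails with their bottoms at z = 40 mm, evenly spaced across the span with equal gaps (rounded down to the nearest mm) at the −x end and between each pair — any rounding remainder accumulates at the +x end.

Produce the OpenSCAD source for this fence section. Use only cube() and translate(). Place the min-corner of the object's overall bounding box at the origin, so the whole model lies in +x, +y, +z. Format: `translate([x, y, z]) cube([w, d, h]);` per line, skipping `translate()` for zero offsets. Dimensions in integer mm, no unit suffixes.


cube([89, 89, 1752]);
translate([2285, 0, 0]) cube([89, 89, 1752]);
translate([89, 0, 206]) cube([2196, 89, 77]);
translate([89, 0, 1560]) cube([2196, 89, 77]);
translate([253, 89, 40]) cube([61, 17, 1571]);
translate([478, 89, 40]) cube([61, 17, 1571]);
translate([703, 89, 40]) cube([61, 17, 1571]);
translate([928, 89, 40]) cube([61, 17, 1571]);
translate([1153, 89, 40]) cube([61, 17, 1571]);
translate([1378, 89, 40]) cube([61, 17, 1571]);
translate([1603, 89, 40]) cube([61, 17, 1571]);
translate([1828, 89, 40]) cube([61, 17, 1571]);
translate([2053, 89, 40]) cube([61, 17, 1571]);


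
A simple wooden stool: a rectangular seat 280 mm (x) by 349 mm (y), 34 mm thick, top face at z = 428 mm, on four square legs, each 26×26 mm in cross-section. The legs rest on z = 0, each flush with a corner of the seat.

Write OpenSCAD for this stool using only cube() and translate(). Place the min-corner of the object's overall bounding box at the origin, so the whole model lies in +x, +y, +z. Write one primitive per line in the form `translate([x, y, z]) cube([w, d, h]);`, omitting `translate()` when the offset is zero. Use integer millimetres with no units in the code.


// leg_h = 428 - 34 = 394
translate([0, 0, 394]) cube([280, 349, 34]);
cube([26, 26, 394]);
translate([254, 0, 0]) cube([26, 26, 394]);
translate([0, 323, 0]) cube([26, 26, 394]);
translate([254, 323, 0]) cube([26, 26, 394]);


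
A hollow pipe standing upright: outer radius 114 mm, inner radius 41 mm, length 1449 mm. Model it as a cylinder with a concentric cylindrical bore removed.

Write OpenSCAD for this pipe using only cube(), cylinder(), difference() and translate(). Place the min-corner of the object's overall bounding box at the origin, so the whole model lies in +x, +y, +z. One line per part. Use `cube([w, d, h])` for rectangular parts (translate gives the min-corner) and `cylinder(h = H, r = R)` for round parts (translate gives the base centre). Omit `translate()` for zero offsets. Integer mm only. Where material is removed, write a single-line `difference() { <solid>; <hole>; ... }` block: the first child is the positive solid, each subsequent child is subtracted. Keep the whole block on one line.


difference() { translate([114, 114, 0]) cylinder(h = 1449, r = 114); translate([114, 114, 0]) cylinder(h = 1449, r = 41); }


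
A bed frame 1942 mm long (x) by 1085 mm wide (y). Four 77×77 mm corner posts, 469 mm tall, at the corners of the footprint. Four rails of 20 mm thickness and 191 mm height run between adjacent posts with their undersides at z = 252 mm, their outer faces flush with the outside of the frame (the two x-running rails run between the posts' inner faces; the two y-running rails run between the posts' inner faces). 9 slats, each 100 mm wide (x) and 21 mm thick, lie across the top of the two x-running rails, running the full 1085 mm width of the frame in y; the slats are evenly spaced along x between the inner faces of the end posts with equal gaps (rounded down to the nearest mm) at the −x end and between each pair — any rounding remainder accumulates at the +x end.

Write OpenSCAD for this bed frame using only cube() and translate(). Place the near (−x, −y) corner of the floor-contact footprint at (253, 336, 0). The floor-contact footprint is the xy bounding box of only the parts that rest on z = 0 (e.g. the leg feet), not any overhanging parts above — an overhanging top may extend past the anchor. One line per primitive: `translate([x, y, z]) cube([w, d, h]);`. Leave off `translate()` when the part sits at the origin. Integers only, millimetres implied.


translate([253, 336, 0]) cube([77, 77, 469]);
translate([253, 1344, 0]) cube([77, 77, 469]);
translate([2118, 336, 0]) cube([77, 77, 469]);
translate([2118, 1344, 0]) cube([77, 77, 469]);
translate([330, 336, 252]) cube([1788, 20, 191]);
translate([330, 1401, 252]) cube([1788, 20, 191]);
translate([253, 413, 252]) cube([20, 931, 191]);
translate([2175, 413, 252]) cube([20, 931, 191]);
translate([418, 336, 443]) cube([100, 1085, 21]);
translate([606, 336, 443]) cube([100, 1085, 21]);
translate([794, 336, 443]) cube([100, 1085, 21]);
translate([982, 336, 443]) cube([100, 1085, 21]);
translate([1170, 336, 443]) cube([100, 1085, 21]);
translate([1358, 336, 443]) cube([100, 1085, 21]);
translate([1546, 336, 443]) cube([100, 1085, 21]);
translate([1734, 336, 443]) cube([100, 1085, 21]);
translate([1922, 336, 443]) cube([100, 1085, 21]);


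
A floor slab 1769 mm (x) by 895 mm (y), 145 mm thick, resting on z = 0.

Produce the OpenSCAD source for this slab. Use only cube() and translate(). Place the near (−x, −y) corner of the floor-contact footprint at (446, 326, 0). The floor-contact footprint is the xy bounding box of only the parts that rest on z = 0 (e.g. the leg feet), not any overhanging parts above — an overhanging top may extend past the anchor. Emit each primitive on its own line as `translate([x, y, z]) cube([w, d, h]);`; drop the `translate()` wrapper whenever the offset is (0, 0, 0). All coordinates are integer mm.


translate([446, 326, 0]) cube([1769, 895, 145]);


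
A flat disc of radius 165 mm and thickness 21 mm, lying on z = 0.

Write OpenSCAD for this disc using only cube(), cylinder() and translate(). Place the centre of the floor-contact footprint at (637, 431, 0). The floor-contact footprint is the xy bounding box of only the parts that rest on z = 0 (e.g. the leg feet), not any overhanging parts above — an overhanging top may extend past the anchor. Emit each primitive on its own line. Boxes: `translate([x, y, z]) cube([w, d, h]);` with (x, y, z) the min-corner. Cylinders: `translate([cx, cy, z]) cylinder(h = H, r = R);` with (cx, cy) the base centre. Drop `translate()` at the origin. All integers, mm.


translate([637, 431, 0]) cylinder(h = 21, r = 165);


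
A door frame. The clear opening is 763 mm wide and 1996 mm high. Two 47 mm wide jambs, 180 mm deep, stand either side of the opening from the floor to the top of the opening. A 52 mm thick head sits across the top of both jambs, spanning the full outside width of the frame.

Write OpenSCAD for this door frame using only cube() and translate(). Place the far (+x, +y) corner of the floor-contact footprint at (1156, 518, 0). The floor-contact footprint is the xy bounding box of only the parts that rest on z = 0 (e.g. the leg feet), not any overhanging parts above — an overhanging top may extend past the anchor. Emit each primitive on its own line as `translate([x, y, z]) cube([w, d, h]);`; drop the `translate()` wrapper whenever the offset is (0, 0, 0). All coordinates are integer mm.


translate([299, 338, 0]) cube([47, 180, 1996]);
translate([1109, 338, 0]) cube([47, 180, 1996]);
translate([299, 338, 1996]) cube([857, 180, 52]);


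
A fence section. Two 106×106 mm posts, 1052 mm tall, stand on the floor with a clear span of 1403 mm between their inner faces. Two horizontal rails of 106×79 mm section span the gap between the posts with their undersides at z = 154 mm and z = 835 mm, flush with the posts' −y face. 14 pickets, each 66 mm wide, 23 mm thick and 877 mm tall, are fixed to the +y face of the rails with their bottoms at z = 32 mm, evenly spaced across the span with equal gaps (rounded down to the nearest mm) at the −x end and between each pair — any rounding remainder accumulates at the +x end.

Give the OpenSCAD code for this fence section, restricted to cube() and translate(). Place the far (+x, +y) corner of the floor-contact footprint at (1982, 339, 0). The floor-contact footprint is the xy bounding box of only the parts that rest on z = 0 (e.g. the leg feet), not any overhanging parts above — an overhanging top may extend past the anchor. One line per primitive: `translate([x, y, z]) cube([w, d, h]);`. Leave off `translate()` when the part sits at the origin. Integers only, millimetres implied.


translate([367, 233, 0]) cube([106, 106, 1052]);
translate([1876, 233, 0]) cube([106, 106, 1052]);
translate([473, 233, 154]) cube([1403, 106, 79]);
translate([473, 233, 835]) cube([1403, 106, 79]);
translate([504, 339, 32]) cube([66, 23, 877]);
translate([601, 339, 32]) cube([66, 23, 877]);
translate([698, 339, 32]) cube([66, 23, 877]);
translate([795, 339, 32]) cube([66, 23, 877]);
translate([892, 339, 32]) cube([66, 23, 877]);
translate([989, 339, 32]) cube([66, 23, 877]);
translate([1086, 339, 32]) cube([66, 23, 877]);
translate([1183, 339, 32]) cube([66, 23, 877]);
translate([1280, 339, 32]) cube([66, 23, 877]);
translate([1377, 339, 32]) cube([66, 23, 877]);
translate([1474, 339, 32]) cube([66, 23, 877]);
translate([1571, 339, 32]) cube([66, 23, 877]);
translate([1668, 339, 32]) cube([66, 23, 877]);
translate([1765, 339, 32]) cube([66, 23, 877]);


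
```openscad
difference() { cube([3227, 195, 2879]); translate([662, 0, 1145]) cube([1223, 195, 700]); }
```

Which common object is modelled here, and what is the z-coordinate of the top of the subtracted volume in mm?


A wall with a window opening. The window head height is 1845 mm.

A wall with a rectangular opening subtracted — a window. Sill at z = 1145, opening 700 mm tall, so the head is at 1145 + 700 = 1845 mm.


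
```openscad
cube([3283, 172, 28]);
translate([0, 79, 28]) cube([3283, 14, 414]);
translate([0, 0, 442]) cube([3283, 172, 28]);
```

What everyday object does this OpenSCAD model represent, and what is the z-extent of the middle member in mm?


An I-beam. The web height is 414 mm.

Two wide flanges with a thin centred web — an I-beam. Overall 470 mm minus two 28 mm flanges gives a web of 470 − 2·28 = 414 mm.


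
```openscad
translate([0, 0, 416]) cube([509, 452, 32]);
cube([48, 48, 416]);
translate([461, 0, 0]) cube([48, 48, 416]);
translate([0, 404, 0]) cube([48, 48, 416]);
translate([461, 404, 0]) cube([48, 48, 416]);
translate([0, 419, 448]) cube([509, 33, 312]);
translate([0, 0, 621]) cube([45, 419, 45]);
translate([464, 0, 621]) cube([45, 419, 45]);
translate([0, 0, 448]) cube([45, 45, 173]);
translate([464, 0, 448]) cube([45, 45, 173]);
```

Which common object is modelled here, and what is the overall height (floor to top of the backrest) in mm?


A chair. The overall height is 760 mm.

A slab on four corner posts with a tall panel at the back — a chair. The seat slab sits at z = 416 with thickness 32, and the 312 mm backrest starts at the seat top, so the overall height is 416 + 32 + 312 = 760 mm.


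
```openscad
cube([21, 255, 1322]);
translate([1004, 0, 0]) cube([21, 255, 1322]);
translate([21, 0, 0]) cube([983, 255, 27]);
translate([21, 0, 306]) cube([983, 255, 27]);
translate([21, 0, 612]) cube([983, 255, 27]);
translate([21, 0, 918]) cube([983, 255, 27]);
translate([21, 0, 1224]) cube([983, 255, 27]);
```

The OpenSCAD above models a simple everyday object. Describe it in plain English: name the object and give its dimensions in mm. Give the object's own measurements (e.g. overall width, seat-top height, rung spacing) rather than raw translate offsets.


An open bookshelf. Two side panels, each 21 mm thick, 255 mm deep and 1322 mm tall, stand 1025 mm apart (outside-to-outside). Between them sit 5 shelves, each 27 mm thick and 255 mm deep, spanning the full gap between the sides. The bottom shelf rests on the floor (its underside at z = 0) and the clear gap between one shelf's top and the next shelf's underside is 279 mm.


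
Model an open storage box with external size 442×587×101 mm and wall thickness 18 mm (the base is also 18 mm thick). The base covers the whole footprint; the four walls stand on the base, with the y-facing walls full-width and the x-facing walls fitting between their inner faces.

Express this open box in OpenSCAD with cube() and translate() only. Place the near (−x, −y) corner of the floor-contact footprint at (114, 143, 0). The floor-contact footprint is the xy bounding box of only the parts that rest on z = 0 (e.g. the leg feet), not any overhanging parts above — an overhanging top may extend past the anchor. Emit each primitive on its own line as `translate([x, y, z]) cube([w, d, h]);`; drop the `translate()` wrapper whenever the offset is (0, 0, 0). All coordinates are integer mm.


translate([114, 143, 0]) cube([442, 587, 18]);
translate([114, 143, 18]) cube([442, 18, 83]);
translate([114, 712, 18]) cube([442, 18, 83]);
translate([114, 161, 18]) cube([18, 551, 83]);
translate([538, 161, 18]) cube([18, 551, 83]);


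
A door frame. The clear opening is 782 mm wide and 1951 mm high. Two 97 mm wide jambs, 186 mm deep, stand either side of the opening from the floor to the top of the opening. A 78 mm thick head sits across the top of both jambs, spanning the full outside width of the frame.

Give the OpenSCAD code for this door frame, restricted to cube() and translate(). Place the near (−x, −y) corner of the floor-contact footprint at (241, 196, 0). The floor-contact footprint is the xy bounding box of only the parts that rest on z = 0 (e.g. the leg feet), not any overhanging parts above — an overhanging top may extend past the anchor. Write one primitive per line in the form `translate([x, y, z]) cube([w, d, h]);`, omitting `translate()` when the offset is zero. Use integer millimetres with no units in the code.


translate([241, 196, 0]) cube([97, 186, 1951]);
translate([1120, 196, 0]) cube([97, 186, 1951]);
translate([241, 196, 1951]) cube([976, 186, 78]);


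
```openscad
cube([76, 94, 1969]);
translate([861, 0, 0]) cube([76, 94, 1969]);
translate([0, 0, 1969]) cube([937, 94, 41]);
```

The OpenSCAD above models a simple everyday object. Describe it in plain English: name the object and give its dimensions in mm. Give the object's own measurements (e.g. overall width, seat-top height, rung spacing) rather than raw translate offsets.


A door frame. The clear opening is 785 mm wide and 1969 mm high. Two 76 mm wide jambs, 94 mm deep, stand either side of the opening from the floor to the top of the opening. A 41 mm thick head sits across the top of both jambs, spanning the full outside width of the frame.


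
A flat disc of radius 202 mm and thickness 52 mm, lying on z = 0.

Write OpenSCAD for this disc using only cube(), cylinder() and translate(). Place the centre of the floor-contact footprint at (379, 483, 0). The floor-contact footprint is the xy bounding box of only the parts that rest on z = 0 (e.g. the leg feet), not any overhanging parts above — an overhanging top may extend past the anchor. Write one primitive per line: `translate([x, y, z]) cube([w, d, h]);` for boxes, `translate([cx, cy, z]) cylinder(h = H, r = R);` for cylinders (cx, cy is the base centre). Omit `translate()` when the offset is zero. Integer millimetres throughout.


translate([379, 483, 0]) cylinder(h = 52, r = 202);


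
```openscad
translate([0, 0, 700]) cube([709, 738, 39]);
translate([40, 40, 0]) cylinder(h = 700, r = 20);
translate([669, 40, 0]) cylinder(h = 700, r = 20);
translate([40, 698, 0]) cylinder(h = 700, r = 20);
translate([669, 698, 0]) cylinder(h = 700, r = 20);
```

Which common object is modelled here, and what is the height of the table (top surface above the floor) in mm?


A table. The table height is 739 mm.

A 709×738×39 slab sits at z = 700 on four Ø40 mm round legs — a table. The top surface is at 700 + 39 = 739 mm.


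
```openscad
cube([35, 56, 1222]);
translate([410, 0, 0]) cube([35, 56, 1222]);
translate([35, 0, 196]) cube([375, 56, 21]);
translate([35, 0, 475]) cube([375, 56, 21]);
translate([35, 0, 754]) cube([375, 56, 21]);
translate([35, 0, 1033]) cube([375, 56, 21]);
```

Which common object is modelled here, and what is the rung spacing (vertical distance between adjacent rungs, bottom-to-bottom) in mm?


A ladder. The rung spacing is 279 mm.

Two tall 35×56 posts with 4 short bars between them — a ladder. Adjacent rungs sit at z = 196 and z = 475, so the spacing is 475 − 196 = 279 mm.


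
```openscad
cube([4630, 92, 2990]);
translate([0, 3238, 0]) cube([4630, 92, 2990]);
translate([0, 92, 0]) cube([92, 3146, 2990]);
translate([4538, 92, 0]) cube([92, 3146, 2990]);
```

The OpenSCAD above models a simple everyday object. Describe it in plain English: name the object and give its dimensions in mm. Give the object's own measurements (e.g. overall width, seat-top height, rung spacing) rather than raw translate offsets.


The wall frame of a small rectangular building: four walls, each 2990 mm tall and 92 mm thick, enclosing a footprint 4630 mm (x) by 3330 mm (y) outside-to-outside, with no floor or roof. The front and back walls (the −y and +y sides) span the full width; the two side walls fit between them.


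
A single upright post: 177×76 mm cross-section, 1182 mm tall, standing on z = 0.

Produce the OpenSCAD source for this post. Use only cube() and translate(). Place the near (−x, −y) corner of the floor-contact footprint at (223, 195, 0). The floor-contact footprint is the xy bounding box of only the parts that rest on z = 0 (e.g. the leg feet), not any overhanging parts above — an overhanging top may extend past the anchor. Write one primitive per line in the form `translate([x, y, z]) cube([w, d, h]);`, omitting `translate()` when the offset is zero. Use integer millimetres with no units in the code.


translate([223, 195, 0]) cube([177, 76, 1182]);


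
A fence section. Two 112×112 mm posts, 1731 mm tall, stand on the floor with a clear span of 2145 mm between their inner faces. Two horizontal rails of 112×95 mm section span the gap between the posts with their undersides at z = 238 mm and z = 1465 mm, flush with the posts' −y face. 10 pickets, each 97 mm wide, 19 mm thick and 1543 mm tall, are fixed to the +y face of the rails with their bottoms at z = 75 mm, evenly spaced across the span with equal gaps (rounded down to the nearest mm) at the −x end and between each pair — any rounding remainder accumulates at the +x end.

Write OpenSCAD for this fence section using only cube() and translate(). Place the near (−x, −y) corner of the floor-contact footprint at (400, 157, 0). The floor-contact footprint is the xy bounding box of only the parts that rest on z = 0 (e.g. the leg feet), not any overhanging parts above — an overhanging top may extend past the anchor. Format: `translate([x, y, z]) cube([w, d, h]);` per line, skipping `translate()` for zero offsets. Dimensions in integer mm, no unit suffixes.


translate([400, 157, 0]) cube([112, 112, 1731]);
translate([2657, 157, 0]) cube([112, 112, 1731]);
translate([512, 157, 238]) cube([2145, 112, 95]);
translate([512, 157, 1465]) cube([2145, 112, 95]);
translate([618, 269, 75]) cube([97, 19, 1543]);
translate([821, 269, 75]) cube([97, 19, 1543]);
translate([1024, 269, 75]) cube([97, 19, 1543]);
translate([1227, 269, 75]) cube([97, 19, 1543]);
translate([1430, 269, 75]) cube([97, 19, 1543]);
translate([1633, 269, 75]) cube([97, 19, 1543]);
translate([1836, 269, 75]) cube([97, 19, 1543]);
translate([2039, 269, 75]) cube([97, 19, 1543]);
translate([2242, 269, 75]) cube([97, 19, 1543]);
translate([2445, 269, 75]) cube([97, 19, 1543]);


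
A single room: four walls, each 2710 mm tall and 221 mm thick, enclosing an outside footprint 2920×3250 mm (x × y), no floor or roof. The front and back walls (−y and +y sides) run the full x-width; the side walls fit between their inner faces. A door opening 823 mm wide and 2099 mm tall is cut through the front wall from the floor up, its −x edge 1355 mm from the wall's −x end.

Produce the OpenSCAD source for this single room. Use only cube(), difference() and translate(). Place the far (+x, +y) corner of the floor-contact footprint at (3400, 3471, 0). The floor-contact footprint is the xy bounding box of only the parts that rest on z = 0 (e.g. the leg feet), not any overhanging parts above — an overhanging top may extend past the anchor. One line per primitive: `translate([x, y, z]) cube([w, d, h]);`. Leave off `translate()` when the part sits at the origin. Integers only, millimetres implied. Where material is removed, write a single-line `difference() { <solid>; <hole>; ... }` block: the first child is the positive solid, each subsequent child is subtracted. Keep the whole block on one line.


difference() { translate([480, 221, 0]) cube([2920, 221, 2710]); translate([1835, 221, 0]) cube([823, 221, 2099]); }
translate([480, 3250, 0]) cube([2920, 221, 2710]);
translate([480, 442, 0]) cube([221, 2808, 2710]);
translate([3179, 442, 0]) cube([221, 2808, 2710]);


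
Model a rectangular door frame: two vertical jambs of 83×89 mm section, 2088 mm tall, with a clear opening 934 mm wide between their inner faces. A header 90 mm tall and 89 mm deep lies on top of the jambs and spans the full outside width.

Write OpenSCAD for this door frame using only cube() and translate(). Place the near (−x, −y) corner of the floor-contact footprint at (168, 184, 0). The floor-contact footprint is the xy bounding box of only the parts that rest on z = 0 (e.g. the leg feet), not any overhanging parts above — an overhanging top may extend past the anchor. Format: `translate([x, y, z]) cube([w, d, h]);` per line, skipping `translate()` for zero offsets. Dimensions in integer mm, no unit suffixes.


translate([168, 184, 0]) cube([83, 89, 2088]);
translate([1185, 184, 0]) cube([83, 89, 2088]);
translate([168, 184, 2088]) cube([1100, 89, 90]);


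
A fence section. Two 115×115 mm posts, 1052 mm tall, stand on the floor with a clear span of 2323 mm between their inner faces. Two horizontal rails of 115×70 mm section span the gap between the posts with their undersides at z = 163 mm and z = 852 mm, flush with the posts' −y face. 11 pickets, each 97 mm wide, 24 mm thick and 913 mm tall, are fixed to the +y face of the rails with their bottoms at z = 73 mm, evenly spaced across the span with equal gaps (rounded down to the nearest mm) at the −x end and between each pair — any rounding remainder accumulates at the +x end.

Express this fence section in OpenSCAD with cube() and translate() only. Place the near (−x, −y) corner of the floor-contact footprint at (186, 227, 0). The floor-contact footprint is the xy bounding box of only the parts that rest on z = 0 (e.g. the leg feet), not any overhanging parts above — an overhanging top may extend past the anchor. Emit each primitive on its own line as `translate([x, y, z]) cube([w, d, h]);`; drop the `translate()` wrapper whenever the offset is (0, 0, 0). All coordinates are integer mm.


translate([186, 227, 0]) cube([115, 115, 1052]);
translate([2624, 227, 0]) cube([115, 115, 1052]);
translate([301, 227, 163]) cube([2323, 115, 70]);
translate([301, 227, 852]) cube([2323, 115, 70]);
translate([405, 342, 73]) cube([97, 24, 913]);
translate([606, 342, 73]) cube([97, 24, 913]);
translate([807, 342, 73]) cube([97, 24, 913]);
translate([1008, 342, 73]) cube([97, 24, 913]);
translate([1209, 342, 73]) cube([97, 24, 913]);
translate([1410, 342, 73]) cube([97, 24, 913]);
translate([1611, 342, 73]) cube([97, 24, 913]);
translate([1812, 342, 73]) cube([97, 24, 913]);
translate([2013, 342, 73]) cube([97, 24, 913]);
translate([2214, 342, 73]) cube([97, 24, 913]);
translate([2415, 342, 73]) cube([97, 24, 913]);


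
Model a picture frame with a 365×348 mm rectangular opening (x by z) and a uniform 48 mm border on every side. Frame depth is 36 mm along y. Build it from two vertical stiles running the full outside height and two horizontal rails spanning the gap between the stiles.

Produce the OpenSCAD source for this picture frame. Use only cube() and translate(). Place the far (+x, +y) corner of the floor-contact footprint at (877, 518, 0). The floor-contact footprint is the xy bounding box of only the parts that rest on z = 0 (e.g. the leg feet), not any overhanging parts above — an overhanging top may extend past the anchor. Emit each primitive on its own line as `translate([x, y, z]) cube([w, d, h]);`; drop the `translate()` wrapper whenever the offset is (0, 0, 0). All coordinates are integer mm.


translate([416, 482, 0]) cube([48, 36, 444]);
translate([829, 482, 0]) cube([48, 36, 444]);
translate([464, 482, 0]) cube([365, 36, 48]);
translate([464, 482, 396]) cube([365, 36, 48]);


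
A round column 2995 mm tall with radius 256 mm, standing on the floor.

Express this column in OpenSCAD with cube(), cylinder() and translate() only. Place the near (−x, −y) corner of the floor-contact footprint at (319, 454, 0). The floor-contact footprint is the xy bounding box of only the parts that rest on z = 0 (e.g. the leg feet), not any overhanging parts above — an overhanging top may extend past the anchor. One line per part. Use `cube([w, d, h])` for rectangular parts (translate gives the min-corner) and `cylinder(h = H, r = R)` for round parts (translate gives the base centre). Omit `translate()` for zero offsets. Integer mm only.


translate([575, 710, 0]) cylinder(h = 2995, r = 256);


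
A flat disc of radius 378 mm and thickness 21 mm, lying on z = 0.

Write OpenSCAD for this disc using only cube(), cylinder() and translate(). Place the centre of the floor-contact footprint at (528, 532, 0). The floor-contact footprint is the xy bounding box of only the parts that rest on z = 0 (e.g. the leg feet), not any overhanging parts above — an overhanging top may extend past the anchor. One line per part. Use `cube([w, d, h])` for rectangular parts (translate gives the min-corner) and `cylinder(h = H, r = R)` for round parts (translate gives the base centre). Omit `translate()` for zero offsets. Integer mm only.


translate([528, 532, 0]) cylinder(h = 21, r = 378);


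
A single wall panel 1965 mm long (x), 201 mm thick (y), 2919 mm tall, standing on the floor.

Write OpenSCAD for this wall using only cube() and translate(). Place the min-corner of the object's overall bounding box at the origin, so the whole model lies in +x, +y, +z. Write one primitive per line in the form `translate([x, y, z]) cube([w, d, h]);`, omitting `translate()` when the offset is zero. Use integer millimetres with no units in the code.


cube([1965, 201, 2919]);


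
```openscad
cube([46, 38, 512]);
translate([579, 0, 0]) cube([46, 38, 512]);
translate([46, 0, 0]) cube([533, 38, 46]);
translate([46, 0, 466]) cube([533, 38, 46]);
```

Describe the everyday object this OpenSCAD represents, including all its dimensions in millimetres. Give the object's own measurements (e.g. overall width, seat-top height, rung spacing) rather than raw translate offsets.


A rectangular picture frame lying in the x–z plane (depth along y). The opening is 533 mm wide (x) by 420 mm tall (z), surrounded by a border 46 mm wide on all four sides. The frame is 38 mm deep and is made of two full-height vertical stiles with two horizontal rails fitted between them.


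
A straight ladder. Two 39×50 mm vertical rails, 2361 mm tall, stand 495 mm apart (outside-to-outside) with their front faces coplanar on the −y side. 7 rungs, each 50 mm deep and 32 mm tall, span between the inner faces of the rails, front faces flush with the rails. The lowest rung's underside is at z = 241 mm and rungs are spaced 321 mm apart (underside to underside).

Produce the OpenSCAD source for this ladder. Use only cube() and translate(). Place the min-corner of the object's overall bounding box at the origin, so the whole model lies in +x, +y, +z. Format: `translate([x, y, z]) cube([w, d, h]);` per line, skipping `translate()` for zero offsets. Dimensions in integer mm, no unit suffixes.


// rung span = 495 - 2*39 = 417
// rung[k] z = 241 + k*321
cube([39, 50, 2361]);
translate([456, 0, 0]) cube([39, 50, 2361]);
translate([39, 0, 241]) cube([417, 50, 32]);
translate([39, 0, 562]) cube([417, 50, 32]);
translate([39, 0, 883]) cube([417, 50, 32]);
translate([39, 0, 1204]) cube([417, 50, 32]);
translate([39, 0, 1525]) cube([417, 50, 32]);
translate([39, 0, 1846]) cube([417, 50, 32]);
translate([39, 0, 2167]) cube([417, 50, 32]);


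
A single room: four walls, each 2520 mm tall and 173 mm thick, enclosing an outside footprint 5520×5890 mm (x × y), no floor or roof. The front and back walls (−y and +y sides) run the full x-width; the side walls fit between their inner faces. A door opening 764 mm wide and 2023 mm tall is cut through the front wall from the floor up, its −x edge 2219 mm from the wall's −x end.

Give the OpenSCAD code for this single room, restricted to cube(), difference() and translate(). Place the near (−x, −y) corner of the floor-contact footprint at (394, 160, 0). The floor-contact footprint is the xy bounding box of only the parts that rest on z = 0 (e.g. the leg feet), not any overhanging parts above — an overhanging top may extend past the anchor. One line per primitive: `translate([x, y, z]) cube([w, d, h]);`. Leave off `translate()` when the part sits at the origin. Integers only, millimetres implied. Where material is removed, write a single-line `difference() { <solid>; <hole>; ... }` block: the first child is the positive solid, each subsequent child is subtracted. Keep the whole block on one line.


difference() { translate([394, 160, 0]) cube([5520, 173, 2520]); translate([2613, 160, 0]) cube([764, 173, 2023]); }
translate([394, 5877, 0]) cube([5520, 173, 2520]);
translate([394, 333, 0]) cube([173, 5544, 2520]);
translate([5741, 333, 0]) cube([173, 5544, 2520]);


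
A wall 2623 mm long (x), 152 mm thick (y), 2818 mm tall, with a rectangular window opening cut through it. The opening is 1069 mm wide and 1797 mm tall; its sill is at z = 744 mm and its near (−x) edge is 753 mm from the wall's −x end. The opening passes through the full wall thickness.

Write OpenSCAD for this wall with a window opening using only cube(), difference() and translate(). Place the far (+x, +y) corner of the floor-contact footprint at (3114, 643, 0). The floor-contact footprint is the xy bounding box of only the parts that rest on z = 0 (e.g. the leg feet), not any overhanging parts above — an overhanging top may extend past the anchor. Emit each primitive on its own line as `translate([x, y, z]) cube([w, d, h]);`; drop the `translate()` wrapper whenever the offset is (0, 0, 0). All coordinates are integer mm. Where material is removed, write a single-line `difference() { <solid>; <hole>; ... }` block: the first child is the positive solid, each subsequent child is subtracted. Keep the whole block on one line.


difference() { translate([491, 491, 0]) cube([2623, 152, 2818]); translate([1244, 491, 744]) cube([1069, 152, 1797]); }


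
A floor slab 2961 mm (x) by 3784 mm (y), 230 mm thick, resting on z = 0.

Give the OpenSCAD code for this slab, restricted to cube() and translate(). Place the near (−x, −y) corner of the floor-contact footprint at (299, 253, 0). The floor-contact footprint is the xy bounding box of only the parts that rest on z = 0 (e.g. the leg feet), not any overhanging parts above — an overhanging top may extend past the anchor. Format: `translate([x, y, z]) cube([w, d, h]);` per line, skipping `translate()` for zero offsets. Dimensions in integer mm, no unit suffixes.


translate([299, 253, 0]) cube([2961, 3784, 230]);
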